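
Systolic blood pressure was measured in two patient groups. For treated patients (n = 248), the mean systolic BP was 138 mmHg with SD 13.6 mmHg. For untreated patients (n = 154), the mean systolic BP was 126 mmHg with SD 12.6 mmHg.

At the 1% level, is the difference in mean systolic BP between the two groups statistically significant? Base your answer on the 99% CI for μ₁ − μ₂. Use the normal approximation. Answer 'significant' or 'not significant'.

SE₁ = s₁/√n₁ = 13.6/√248 = 0.8636; SE₂ = 12.6/√154 = 1.0153.
Independent samples, unequal variances: SE_diff = √(SE₁² + SE₂²) = √(0.74580496 + 1.03083409) = 1.3329.
z* = 2.576, so margin of error = 2.576 × 1.3329 = 3.4336.
Difference in means = 138 − 126 = 12.0000.
12.0000 ± 3.4336 → (8.5664, 15.4336).
The interval (8.5664, 15.4336) does not contain 0, so the difference is significant.

significant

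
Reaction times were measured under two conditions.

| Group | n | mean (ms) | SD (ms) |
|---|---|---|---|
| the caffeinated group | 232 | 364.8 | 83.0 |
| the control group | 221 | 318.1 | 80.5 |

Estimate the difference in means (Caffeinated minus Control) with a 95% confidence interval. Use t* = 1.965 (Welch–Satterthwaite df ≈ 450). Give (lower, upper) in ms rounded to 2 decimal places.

Per-group SEs: s₁/√n₁ = 83.0/√232 = 5.4492, s₂/√n₂ = 80.5/√221 = 5.4150.
Unpooled SE of the difference: √(29.69378064 + 29.322225) = 7.6822.
Margin of error = t* · SE = 1.965 × 7.6822 = 15.0955.
x̄₁ − x̄₂ = 364.8 − 318.1 = 46.7000.
CI: 46.7000 ± 15.0955 = (31.60, 61.80).

(31.60, 61.80)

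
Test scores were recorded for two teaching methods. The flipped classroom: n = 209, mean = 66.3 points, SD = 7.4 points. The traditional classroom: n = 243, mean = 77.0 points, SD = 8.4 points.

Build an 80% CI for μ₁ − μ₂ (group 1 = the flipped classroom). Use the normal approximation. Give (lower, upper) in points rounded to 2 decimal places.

Standard errors of each mean: 7.4/√209 = 0.5119 and 8.4/√243 = 0.5389.
SE(x̄₁ − x̄₂) = √(0.5119² + 0.5389²) = 0.7433 for independent samples with unequal variances.
With z* = 1.282, the margin is 1.282 × 0.7433 = 0.9529.
x̄₁ − x̄₂ = 66.3 − 77.0 = -10.7000; the interval is -10.7000 ± 0.9529 = (-11.65, -9.75).

(-11.65, -9.75)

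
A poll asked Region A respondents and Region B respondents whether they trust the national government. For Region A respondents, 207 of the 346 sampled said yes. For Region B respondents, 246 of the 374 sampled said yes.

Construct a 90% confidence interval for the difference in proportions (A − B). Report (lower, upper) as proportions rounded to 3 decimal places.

p̂₁ = 207/346 = 0.5983 and p̂₂ = 246/374 = 0.6578.
SE₁ = √(p̂₁(1−p̂₁)/n₁) = √(0.5983·0.4017/346) = 0.02636; SE₂ = √(0.6578·0.3422/374) = 0.02453.
Independent samples: SE of the difference = √(SE₁² + SE₂²) = √(0.0006948496 + 0.0006017209) = 0.03601.
z* for 90% confidence is 1.645, so the margin of error is 1.645 × 0.03601 = 0.05924.
Point estimate p̂₁ − p̂₂ = 0.5983 − 0.6578 = -0.0595.
-0.0595 ± 0.05924 → (-0.119, 0.000).

(-0.119, 0.000)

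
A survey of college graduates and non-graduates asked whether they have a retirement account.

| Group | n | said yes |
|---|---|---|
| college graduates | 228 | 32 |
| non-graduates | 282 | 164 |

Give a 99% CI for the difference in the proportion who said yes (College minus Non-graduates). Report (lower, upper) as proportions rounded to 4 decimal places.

Sample proportions: 32/228 = 0.1404, 164/282 = 0.5816.
Each SE is √(p̂(1−p̂)/n): √(0.1404·0.8596/228) = 0.02301 and √(0.5816·0.4184/282) = 0.02938.
SE(p̂₁ − p̂₂) = √(SE₁² + SE₂²) = √(0.0005294601 + 0.0008631844) = 0.03732, since the two samples are independent.
At 99% confidence z* = 2.576; margin = 2.576 × 0.03732 = 0.09614.
The difference is 0.1404 − 0.5816 = -0.4412, so the interval is -0.4412 ± 0.09614 = (-0.5373, -0.3451).

(-0.5373, -0.3451)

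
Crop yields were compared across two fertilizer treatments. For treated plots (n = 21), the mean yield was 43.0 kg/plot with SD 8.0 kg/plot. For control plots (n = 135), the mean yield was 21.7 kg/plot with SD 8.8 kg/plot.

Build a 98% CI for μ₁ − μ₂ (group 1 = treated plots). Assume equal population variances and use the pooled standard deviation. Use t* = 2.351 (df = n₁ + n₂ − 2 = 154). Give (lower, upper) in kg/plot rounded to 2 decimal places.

Pooled variance s_p² = [20·8.0² + 134·8.8²] / (21+135−2) = 75.6945, so s_p = 8.7003.
SE_diff = s_p·√(1/n₁ + 1/n₂) = 8.7003·√(1/21 + 1/135) = 2.0409.
t* = 2.351; margin = 2.351 × 2.0409 = 4.7982.
Difference = 43.0 − 21.7 = 21.3000.
21.3000 ± 4.7982 → (16.50, 26.10).

(16.50, 26.10)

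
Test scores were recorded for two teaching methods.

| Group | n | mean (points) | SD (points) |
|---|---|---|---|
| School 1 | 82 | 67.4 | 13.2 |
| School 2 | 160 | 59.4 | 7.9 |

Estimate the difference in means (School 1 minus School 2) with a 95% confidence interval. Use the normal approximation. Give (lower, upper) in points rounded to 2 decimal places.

Per-group SEs: s₁/√n₁ = 13.2/√82 = 1.4577, s₂/√n₂ = 7.9/√160 = 0.6245.
Unpooled SE of the difference: √(2.12488929 + 0.39000025) = 1.5858.
Margin of error = z* · SE = 1.960 × 1.5858 = 3.1082.
x̄₁ − x̄₂ = 67.4 − 59.4 = 8.0000.
CI: 8.0000 ± 3.1082 = (4.89, 11.11).

(4.89, 11.11)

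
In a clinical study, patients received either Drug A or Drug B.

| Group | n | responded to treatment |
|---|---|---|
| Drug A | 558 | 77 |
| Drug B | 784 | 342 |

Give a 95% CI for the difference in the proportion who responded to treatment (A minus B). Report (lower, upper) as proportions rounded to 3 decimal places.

p̂₁ = 77/558 = 0.1380 and p̂₂ = 342/784 = 0.4362.
SE₁ = √(p̂₁(1−p̂₁)/n₁) = √(0.1380·0.8620/558) = 0.01460; SE₂ = √(0.4362·0.5638/784) = 0.01771.
Independent samples: SE of the difference = √(SE₁² + SE₂²) = √(0.00021316 + 0.0003136441) = 0.02295.
z* for 95% confidence is 1.960, so the margin of error is 1.960 × 0.02295 = 0.04498.
Point estimate p̂₁ − p̂₂ = 0.1380 − 0.4362 = -0.2982.
-0.2982 ± 0.04498 → (-0.343, -0.253).

(-0.343, -0.253)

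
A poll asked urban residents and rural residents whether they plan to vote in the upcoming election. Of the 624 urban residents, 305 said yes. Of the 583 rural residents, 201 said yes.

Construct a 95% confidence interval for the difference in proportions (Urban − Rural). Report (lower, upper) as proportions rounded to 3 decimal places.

(0.089, 0.199)

p̂₁ = 305/624 = 0.4888 and p̂₂ = 201/583 = 0.3448.
SE₁ = √(p̂₁(1−p̂₁)/n₁) = √(0.4888·0.5112/624) = 0.02001; SE₂ = √(0.3448·0.6552/583) = 0.01969.
Independent samples: SE of the difference = √(SE₁² + SE₂²) = √(0.0004004001 + 0.0003876961) = 0.02807.
z* for 95% confidence is 1.960, so the margin of error is 1.960 × 0.02807 = 0.05502.
Point estimate p̂₁ − p̂₂ = 0.4888 − 0.3448 = 0.1440.
0.1440 ± 0.05502 → (0.089, 0.199).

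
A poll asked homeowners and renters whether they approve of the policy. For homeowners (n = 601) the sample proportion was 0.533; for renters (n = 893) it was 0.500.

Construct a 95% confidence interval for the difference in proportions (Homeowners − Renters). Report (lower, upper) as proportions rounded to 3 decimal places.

The two standard errors are √(0.5330×0.4670/601) = 0.02035 and √(0.5000×0.5000/893) = 0.01673.
Because the samples are independent, SE_diff = √(0.02035² + 0.01673²) = 0.02634.
Using z* = 1.960 for 95%, ME = 1.960 × 0.02634 = 0.05163.
p̂₁ − p̂₂ = 0.0330; interval 0.0330 ± 0.05163 gives (-0.019, 0.085).

(-0.019, 0.085)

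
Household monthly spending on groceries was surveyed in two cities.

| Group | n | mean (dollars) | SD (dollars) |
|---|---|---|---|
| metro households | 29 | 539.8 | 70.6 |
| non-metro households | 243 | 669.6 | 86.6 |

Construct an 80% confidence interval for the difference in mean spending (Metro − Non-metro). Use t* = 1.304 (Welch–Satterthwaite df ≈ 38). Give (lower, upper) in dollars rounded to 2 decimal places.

(-148.37, -111.23)

SE₁ = s₁/√n₁ = 70.6/√29 = 13.1101; SE₂ = 86.6/√243 = 5.5554.
Independent samples, unequal variances: SE_diff = √(SE₁² + SE₂²) = √(171.87472201 + 30.86246916) = 14.2386.
t* = 1.304, so margin of error = 1.304 × 14.2386 = 18.5671.
Difference in means = 539.8 − 669.6 = -129.8000.
-129.8000 ± 18.5671 → (-148.37, -111.23).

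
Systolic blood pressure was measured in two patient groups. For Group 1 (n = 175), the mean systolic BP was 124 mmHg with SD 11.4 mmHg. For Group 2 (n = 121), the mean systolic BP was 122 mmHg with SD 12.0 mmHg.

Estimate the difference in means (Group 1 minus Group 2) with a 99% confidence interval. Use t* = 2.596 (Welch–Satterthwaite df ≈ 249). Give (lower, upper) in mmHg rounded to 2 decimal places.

(-1.61, 5.61)

Per-group SEs: s₁/√n₁ = 11.4/√175 = 0.8618, s₂/√n₂ = 12.0/√121 = 1.0909.
Unpooled SE of the difference: √(0.74269924 + 1.19006281) = 1.3902.
Margin of error = t* · SE = 2.596 × 1.3902 = 3.6090.
x̄₁ − x̄₂ = 124 − 122 = 2.0000.
CI: 2.0000 ± 3.6090 = (-1.61, 5.61).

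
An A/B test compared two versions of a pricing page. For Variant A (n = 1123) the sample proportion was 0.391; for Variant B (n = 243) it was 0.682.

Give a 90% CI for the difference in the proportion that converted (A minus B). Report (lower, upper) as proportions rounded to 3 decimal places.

(-0.346, -0.236)

Each SE is √(p̂(1−p̂)/n): √(0.3910·0.6090/1123) = 0.01456 and √(0.6820·0.3180/243) = 0.02987.
SE(p̂₁ − p̂₂) = √(SE₁² + SE₂²) = √(0.0002119936 + 0.0008922169) = 0.03323, since the two samples are independent.
At 90% confidence z* = 1.645; margin = 1.645 × 0.03323 = 0.05466.
The difference is 0.3910 − 0.6820 = -0.2910, so the interval is -0.2910 ± 0.05466 = (-0.346, -0.236).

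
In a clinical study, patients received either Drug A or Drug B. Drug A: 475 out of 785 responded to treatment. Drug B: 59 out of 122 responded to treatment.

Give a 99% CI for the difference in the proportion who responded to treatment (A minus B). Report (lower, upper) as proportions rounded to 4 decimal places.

(-0.0034, 0.2464)

Sample proportions: 475/785 = 0.6051, 59/122 = 0.4836.
Each SE is √(p̂(1−p̂)/n): √(0.6051·0.3949/785) = 0.01745 and √(0.4836·0.5164/122) = 0.04524.
SE(p̂₁ − p̂₂) = √(SE₁² + SE₂²) = √(0.0003045025 + 0.0020466576) = 0.04849, since the two samples are independent.
At 99% confidence z* = 2.576; margin = 2.576 × 0.04849 = 0.12491.
The difference is 0.6051 − 0.4836 = 0.1215, so the interval is 0.1215 ± 0.12491 = (-0.0034, 0.2464).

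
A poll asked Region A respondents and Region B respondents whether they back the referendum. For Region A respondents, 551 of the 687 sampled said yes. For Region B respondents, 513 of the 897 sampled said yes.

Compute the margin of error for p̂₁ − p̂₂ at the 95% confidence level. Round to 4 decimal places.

Sample proportions: 551/687 = 0.8020, 513/897 = 0.5719.
Each SE is √(p̂(1−p̂)/n): √(0.8020·0.1980/687) = 0.01520 and √(0.5719·0.4281/897) = 0.01652.
SE(p̂₁ − p̂₂) = √(SE₁² + SE₂²) = √(0.00023104 + 0.0002729104) = 0.02245, since the two samples are independent.
At 95% confidence z* = 1.960; margin = 1.960 × 0.02245 = 0.04400.

0.0440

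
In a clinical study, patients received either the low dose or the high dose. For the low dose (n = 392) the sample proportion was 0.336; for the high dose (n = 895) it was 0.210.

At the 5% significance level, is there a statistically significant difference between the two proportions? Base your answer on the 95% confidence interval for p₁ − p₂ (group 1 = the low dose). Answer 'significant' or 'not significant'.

significant

The two standard errors are √(0.3360×0.6640/392) = 0.02386 and √(0.2100×0.7900/895) = 0.01361.
Because the samples are independent, SE_diff = √(0.02386² + 0.01361²) = 0.02747.
Using z* = 1.960 for 95%, ME = 1.960 × 0.02747 = 0.05384.
p̂₁ − p̂₂ = 0.1260; interval 0.1260 ± 0.05384 gives (0.07216, 0.17984).
The interval (0.07216, 0.17984) does not contain 0, so the difference is significant.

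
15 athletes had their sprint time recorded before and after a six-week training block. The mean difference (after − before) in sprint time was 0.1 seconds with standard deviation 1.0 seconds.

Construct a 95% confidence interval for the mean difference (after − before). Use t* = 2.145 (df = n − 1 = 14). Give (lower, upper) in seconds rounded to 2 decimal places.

(-0.45, 0.65)

Paired design: SE = s_d/√n = 1.0/√15 = 0.2582.
t* = 2.145; margin of error = 2.145 × 0.2582 = 0.5538.
0.1 ± 0.5538 → (-0.45, 0.65).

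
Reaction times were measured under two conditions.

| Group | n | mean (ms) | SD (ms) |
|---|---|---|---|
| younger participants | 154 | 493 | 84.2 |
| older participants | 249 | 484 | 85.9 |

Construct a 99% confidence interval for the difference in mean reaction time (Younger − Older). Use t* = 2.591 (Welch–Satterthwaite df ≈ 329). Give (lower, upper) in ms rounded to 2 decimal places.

(-13.54, 31.54)

SE₁ = s₁/√n₁ = 84.2/√154 = 6.7850; SE₂ = 85.9/√249 = 5.4437.
Independent samples, unequal variances: SE_diff = √(SE₁² + SE₂²) = √(46.036225 + 29.63386969) = 8.6989.
t* = 2.591, so margin of error = 2.591 × 8.6989 = 22.5388.
Difference in means = 493 − 484 = 9.0000.
9.0000 ± 22.5388 → (-13.54, 31.54).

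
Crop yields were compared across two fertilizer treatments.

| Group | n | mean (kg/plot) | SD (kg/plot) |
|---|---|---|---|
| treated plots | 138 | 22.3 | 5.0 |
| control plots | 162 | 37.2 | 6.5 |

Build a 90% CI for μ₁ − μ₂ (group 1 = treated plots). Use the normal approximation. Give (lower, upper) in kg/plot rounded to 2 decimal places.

SE₁ = s₁/√n₁ = 5.0/√138 = 0.4256; SE₂ = 6.5/√162 = 0.5107.
Independent samples, unequal variances: SE_diff = √(SE₁² + SE₂²) = √(0.18113536 + 0.26081449) = 0.6648.
z* = 1.645, so margin of error = 1.645 × 0.6648 = 1.0936.
Difference in means = 22.3 − 37.2 = -14.9000.
-14.9000 ± 1.0936 → (-15.99, -13.81).

(-15.99, -13.81)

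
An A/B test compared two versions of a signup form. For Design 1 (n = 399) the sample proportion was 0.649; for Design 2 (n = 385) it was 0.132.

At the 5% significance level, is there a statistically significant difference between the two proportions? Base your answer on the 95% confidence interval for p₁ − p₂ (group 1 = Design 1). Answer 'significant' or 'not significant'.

Each SE is √(p̂(1−p̂)/n): √(0.6490·0.3510/399) = 0.02389 and √(0.1320·0.8680/385) = 0.01725.
SE(p̂₁ − p̂₂) = √(SE₁² + SE₂²) = √(0.0005707321 + 0.0002975625) = 0.02947, since the two samples are independent.
At 95% confidence z* = 1.960; margin = 1.960 × 0.02947 = 0.05776.
The difference is 0.6490 − 0.1320 = 0.5170, so the interval is 0.5170 ± 0.05776 = (0.45924, 0.57476).
The interval (0.45924, 0.57476) does not contain 0, so the difference is significant.

significant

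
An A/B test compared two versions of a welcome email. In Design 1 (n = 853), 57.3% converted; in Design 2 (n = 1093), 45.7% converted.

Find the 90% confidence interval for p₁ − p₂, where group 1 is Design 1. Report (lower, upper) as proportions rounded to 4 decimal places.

(0.0787, 0.1533)

SE₁ = √(p̂₁(1−p̂₁)/n₁) = √(0.5730·0.4270/853) = 0.01694; SE₂ = √(0.4570·0.5430/1093) = 0.01507.
Independent samples: SE of the difference = √(SE₁² + SE₂²) = √(0.0002869636 + 0.0002271049) = 0.02267.
z* for 90% confidence is 1.645, so the margin of error is 1.645 × 0.02267 = 0.03729.
Point estimate p̂₁ − p̂₂ = 0.5730 − 0.4570 = 0.1160.
0.1160 ± 0.03729 → (0.0787, 0.1533).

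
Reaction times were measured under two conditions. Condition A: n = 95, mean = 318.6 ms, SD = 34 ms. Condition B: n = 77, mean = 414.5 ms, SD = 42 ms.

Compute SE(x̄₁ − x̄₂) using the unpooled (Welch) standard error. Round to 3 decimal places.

Standard errors of each mean: 34/√95 = 3.4883 and 42/√77 = 4.7863.
SE(x̄₁ − x̄₂) = √(3.4883² + 4.7863²) = 5.9226 for independent samples with unequal variances.

5.923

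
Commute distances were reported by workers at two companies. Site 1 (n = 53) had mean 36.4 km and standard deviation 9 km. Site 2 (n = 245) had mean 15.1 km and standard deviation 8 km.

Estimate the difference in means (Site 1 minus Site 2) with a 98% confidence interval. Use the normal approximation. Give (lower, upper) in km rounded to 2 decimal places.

(18.19, 24.41)

Standard errors of each mean: 9/√53 = 1.2362 and 8/√245 = 0.5111.
SE(x̄₁ − x̄₂) = √(1.2362² + 0.5111²) = 1.3377 for independent samples with unequal variances.
With z* = 2.326, the margin is 2.326 × 1.3377 = 3.1115.
x̄₁ − x̄₂ = 36.4 − 15.1 = 21.3000; the interval is 21.3000 ± 3.1115 = (18.19, 24.41).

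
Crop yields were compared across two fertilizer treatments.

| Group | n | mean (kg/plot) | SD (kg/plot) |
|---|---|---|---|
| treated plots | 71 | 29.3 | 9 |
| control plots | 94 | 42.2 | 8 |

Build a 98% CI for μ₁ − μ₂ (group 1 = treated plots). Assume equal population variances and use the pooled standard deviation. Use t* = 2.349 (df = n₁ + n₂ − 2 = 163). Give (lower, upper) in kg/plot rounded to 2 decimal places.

(-16.02, -9.78)

Pooled variance s_p² = [70·9² + 93·8²] / (71+94−2) = 71.3006, so s_p = 8.4440.
SE_diff = s_p·√(1/n₁ + 1/n₂) = 8.4440·√(1/71 + 1/94) = 1.3277.
t* = 2.349; margin = 2.349 × 1.3277 = 3.1188.
Difference = 29.3 − 42.2 = -12.9000.
-12.9000 ± 3.1188 → (-16.02, -9.78).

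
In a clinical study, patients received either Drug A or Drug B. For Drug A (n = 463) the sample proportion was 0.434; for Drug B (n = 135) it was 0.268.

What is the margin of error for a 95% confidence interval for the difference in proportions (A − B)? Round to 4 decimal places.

0.0873

SE₁ = √(p̂₁(1−p̂₁)/n₁) = √(0.4340·0.5660/463) = 0.02303; SE₂ = √(0.2680·0.7320/135) = 0.03812.
Independent samples: SE of the difference = √(SE₁² + SE₂²) = √(0.0005303809 + 0.0014531344) = 0.04454.
z* for 95% confidence is 1.960, so the margin of error is 1.960 × 0.04454 = 0.08730.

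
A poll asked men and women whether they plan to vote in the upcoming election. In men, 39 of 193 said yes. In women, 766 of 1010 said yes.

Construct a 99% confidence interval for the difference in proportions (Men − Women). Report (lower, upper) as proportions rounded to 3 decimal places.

(-0.638, -0.474)

p̂₁ = 39/193 = 0.2021 and p̂₂ = 766/1010 = 0.7584.
SE₁ = √(p̂₁(1−p̂₁)/n₁) = √(0.2021·0.7979/193) = 0.02891; SE₂ = √(0.7584·0.2416/1010) = 0.01347.
Independent samples: SE of the difference = √(SE₁² + SE₂²) = √(0.0008357881 + 0.0001814409) = 0.03189.
z* for 99% confidence is 2.576, so the margin of error is 2.576 × 0.03189 = 0.08215.
Point estimate p̂₁ − p̂₂ = 0.2021 − 0.7584 = -0.5563.
-0.5563 ± 0.08215 → (-0.638, -0.474).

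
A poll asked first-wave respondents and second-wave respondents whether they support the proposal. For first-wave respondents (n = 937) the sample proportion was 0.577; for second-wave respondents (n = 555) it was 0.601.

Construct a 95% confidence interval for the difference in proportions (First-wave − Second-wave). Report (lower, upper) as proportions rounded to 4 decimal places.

SE₁ = √(p̂₁(1−p̂₁)/n₁) = √(0.5770·0.4230/937) = 0.01614; SE₂ = √(0.6010·0.3990/555) = 0.02079.
Independent samples: SE of the difference = √(SE₁² + SE₂²) = √(0.0002604996 + 0.0004322241) = 0.02632.
z* for 95% confidence is 1.960, so the margin of error is 1.960 × 0.02632 = 0.05159.
Point estimate p̂₁ − p̂₂ = 0.5770 − 0.6010 = -0.0240.
-0.0240 ± 0.05159 → (-0.0756, 0.0276).

(-0.0756, 0.0276)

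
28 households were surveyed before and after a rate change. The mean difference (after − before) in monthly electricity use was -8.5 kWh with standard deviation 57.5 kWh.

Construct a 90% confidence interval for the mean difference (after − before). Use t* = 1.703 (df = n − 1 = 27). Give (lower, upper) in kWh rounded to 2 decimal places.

(-27.01, 10.01)

Paired design: SE = s_d/√n = 57.5/√28 = 10.8665.
t* = 1.703; margin of error = 1.703 × 10.8665 = 18.5056.
-8.5 ± 18.5056 → (-27.01, 10.01).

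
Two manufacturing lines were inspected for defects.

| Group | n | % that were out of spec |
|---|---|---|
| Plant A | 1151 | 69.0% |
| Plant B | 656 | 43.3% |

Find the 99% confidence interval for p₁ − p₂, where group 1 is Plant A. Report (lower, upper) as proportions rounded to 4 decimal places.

SE₁ = √(p̂₁(1−p̂₁)/n₁) = √(0.6900·0.3100/1151) = 0.01363; SE₂ = √(0.4330·0.5670/656) = 0.01935.
Independent samples: SE of the difference = √(SE₁² + SE₂²) = √(0.0001857769 + 0.0003744225) = 0.02367.
z* for 99% confidence is 2.576, so the margin of error is 2.576 × 0.02367 = 0.06097.
Point estimate p̂₁ − p̂₂ = 0.6900 − 0.4330 = 0.2570.
0.2570 ± 0.06097 → (0.1960, 0.3180).

(0.1960, 0.3180)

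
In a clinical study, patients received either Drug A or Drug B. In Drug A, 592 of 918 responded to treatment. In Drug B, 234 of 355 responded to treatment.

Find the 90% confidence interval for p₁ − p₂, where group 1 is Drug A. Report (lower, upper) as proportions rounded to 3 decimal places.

Sample proportions: 592/918 = 0.6449, 234/355 = 0.6592.
Each SE is √(p̂(1−p̂)/n): √(0.6449·0.3551/918) = 0.01579 and √(0.6592·0.3408/355) = 0.02516.
SE(p̂₁ − p̂₂) = √(SE₁² + SE₂²) = √(0.0002493241 + 0.0006330256) = 0.02970, since the two samples are independent.
At 90% confidence z* = 1.645; margin = 1.645 × 0.02970 = 0.04886.
The difference is 0.6449 − 0.6592 = -0.0143, so the interval is -0.0143 ± 0.04886 = (-0.063, 0.035).

(-0.063, 0.035)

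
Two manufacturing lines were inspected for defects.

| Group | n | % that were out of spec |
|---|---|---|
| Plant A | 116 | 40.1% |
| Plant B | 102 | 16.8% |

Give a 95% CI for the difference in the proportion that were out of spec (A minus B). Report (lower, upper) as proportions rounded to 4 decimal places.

(0.1180, 0.3480)

The two standard errors are √(0.4010×0.5990/116) = 0.04550 and √(0.1680×0.8320/102) = 0.03702.
Because the samples are independent, SE_diff = √(0.04550² + 0.03702²) = 0.05866.
Using z* = 1.960 for 95%, ME = 1.960 × 0.05866 = 0.11497.
p̂₁ − p̂₂ = 0.2330; interval 0.2330 ± 0.11497 gives (0.1180, 0.3480).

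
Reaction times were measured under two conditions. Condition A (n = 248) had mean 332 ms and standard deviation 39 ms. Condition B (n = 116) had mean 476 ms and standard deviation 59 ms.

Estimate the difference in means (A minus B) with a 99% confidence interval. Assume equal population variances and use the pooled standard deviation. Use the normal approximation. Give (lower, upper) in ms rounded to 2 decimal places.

(-157.42, -130.58)

s_p = √[((n₁−1)s₁² + (n₂−1)s₂²)/(n₁+n₂−2)] = √[(247·39² + 115·59²)/362] = 46.2996.
SE = 46.2996·√(1/248 + 1/116) = 5.2080.
With z* = 2.576, margin = 2.576 × 5.2080 = 13.4158.
x̄₁ − x̄₂ = 332 − 476 = -144.0000; interval -144.0000 ± 13.4158 = (-157.42, -130.58).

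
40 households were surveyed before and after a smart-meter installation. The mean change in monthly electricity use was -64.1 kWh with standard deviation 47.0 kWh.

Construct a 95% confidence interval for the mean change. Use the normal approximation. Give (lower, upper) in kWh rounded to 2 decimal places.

(-78.67, -49.53)

Paired design: SE = s_d/√n = 47.0/√40 = 7.4314.
z* = 1.960; margin of error = 1.960 × 7.4314 = 14.5655.
-64.1 ± 14.5655 → (-78.67, -49.53).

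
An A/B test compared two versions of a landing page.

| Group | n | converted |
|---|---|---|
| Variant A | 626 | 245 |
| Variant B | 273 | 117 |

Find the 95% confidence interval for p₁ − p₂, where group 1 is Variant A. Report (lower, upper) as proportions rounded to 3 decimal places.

Sample proportions: 245/626 = 0.3914, 117/273 = 0.4286.
Each SE is √(p̂(1−p̂)/n): √(0.3914·0.6086/626) = 0.01951 and √(0.4286·0.5714/273) = 0.02995.
SE(p̂₁ − p̂₂) = √(SE₁² + SE₂²) = √(0.0003806401 + 0.0008970025) = 0.03574, since the two samples are independent.
At 95% confidence z* = 1.960; margin = 1.960 × 0.03574 = 0.07005.
The difference is 0.3914 − 0.4286 = -0.0372, so the interval is -0.0372 ± 0.07005 = (-0.107, 0.033).

(-0.107, 0.033)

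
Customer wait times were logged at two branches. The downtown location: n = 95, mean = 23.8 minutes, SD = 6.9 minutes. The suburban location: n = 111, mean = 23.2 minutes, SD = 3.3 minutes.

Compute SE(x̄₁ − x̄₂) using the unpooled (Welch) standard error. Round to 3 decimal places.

Per-group SEs: s₁/√n₁ = 6.9/√95 = 0.7079, s₂/√n₂ = 3.3/√111 = 0.3132.
Unpooled SE of the difference: √(0.50112241 + 0.09809424) = 0.7741.

0.774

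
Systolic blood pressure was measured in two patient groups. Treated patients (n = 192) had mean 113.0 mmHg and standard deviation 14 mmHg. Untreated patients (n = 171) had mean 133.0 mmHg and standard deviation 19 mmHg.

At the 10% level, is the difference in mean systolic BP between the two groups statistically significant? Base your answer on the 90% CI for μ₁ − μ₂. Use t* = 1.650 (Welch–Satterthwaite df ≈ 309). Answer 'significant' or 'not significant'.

Standard errors of each mean: 14/√192 = 1.0104 and 19/√171 = 1.4530.
SE(x̄₁ − x̄₂) = √(1.0104² + 1.4530²) = 1.7698 for independent samples with unequal variances.
With t* = 1.650, the margin is 1.650 × 1.7698 = 2.9202.
x̄₁ − x̄₂ = 113.0 − 133.0 = -20.0000; the interval is -20.0000 ± 2.9202 = (-22.9202, -17.0798).
The interval (-22.9202, -17.0798) does not contain 0, so the difference is significant.

significant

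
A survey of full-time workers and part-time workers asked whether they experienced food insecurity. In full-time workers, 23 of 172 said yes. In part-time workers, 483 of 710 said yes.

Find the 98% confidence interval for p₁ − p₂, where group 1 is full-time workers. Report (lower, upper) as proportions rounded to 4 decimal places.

Sample proportions: 23/172 = 0.1337, 483/710 = 0.6803.
Each SE is √(p̂(1−p̂)/n): √(0.1337·0.8663/172) = 0.02595 and √(0.6803·0.3197/710) = 0.01750.
SE(p̂₁ − p̂₂) = √(SE₁² + SE₂²) = √(0.0006734025 + 0.00030625) = 0.03130, since the two samples are independent.
At 98% confidence z* = 2.326; margin = 2.326 × 0.03130 = 0.07280.
The difference is 0.1337 − 0.6803 = -0.5466, so the interval is -0.5466 ± 0.07280 = (-0.6194, -0.4738).

(-0.6194, -0.4738)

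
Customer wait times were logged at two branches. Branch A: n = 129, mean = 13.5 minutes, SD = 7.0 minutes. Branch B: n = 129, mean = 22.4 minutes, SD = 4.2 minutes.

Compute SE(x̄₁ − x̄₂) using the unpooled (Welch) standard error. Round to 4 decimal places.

SE₁ = s₁/√n₁ = 7.0/√129 = 0.6163; SE₂ = 4.2/√129 = 0.3698.
Independent samples, unequal variances: SE_diff = √(SE₁² + SE₂²) = √(0.37982569 + 0.13675204) = 0.7187.

0.7187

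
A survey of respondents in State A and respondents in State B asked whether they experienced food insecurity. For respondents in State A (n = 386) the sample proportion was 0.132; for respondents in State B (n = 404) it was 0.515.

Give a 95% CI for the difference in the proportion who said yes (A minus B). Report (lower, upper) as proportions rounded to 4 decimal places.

SE₁ = √(p̂₁(1−p̂₁)/n₁) = √(0.1320·0.8680/386) = 0.01723; SE₂ = √(0.5150·0.4850/404) = 0.02486.
Independent samples: SE of the difference = √(SE₁² + SE₂²) = √(0.0002968729 + 0.0006180196) = 0.03025.
z* for 95% confidence is 1.960, so the margin of error is 1.960 × 0.03025 = 0.05929.
Point estimate p̂₁ − p̂₂ = 0.1320 − 0.5150 = -0.3830.
-0.3830 ± 0.05929 → (-0.4423, -0.3237).

(-0.4423, -0.3237)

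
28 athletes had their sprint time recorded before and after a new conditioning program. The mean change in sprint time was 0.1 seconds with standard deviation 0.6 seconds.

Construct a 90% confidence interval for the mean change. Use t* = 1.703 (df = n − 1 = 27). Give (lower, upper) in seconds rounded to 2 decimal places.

This is a matched-pairs design, so SE = s_d/√n = 0.6/√28 = 0.1134.
Margin = 1.703 × 0.1134 = 0.1931; the interval is 0.1 ± 0.1931 = (-0.09, 0.29).

(-0.09, 0.29)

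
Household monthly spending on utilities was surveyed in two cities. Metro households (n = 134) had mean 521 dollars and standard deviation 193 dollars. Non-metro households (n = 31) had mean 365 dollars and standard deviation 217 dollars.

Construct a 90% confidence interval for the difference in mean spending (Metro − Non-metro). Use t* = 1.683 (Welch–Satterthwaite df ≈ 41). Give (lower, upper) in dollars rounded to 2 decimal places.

Per-group SEs: s₁/√n₁ = 193/√134 = 16.6727, s₂/√n₂ = 217/√31 = 38.9744.
Unpooled SE of the difference: √(277.97892529 + 1519.00385536) = 42.3908.
Margin of error = t* · SE = 1.683 × 42.3908 = 71.3437.
x̄₁ − x̄₂ = 521 − 365 = 156.0000.
CI: 156.0000 ± 71.3437 = (84.66, 227.34).

(84.66, 227.34)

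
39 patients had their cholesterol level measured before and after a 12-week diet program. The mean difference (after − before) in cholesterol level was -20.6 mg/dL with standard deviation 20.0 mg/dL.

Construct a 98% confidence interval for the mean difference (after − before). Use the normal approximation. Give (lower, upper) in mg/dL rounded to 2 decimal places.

(-28.05, -13.15)

Paired design: SE = s_d/√n = 20.0/√39 = 3.2026.
z* = 2.326; margin of error = 2.326 × 3.2026 = 7.4492.
-20.6 ± 7.4492 → (-28.05, -13.15).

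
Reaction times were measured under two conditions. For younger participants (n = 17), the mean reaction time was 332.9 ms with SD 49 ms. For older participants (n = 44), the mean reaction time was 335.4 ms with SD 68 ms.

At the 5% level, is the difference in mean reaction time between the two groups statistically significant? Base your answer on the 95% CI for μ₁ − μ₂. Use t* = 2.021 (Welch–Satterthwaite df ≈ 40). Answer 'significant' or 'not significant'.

not significant

Standard errors of each mean: 49/√17 = 11.8842 and 68/√44 = 10.2514.
SE(x̄₁ − x̄₂) = √(11.8842² + 10.2514²) = 15.6948 for independent samples with unequal variances.
With t* = 2.021, the margin is 2.021 × 15.6948 = 31.7192.
x̄₁ − x̄₂ = 332.9 − 335.4 = -2.5000; the interval is -2.5000 ± 31.7192 = (-34.2192, 29.2192).
The interval (-34.2192, 29.2192) contains 0, so the difference is not significant.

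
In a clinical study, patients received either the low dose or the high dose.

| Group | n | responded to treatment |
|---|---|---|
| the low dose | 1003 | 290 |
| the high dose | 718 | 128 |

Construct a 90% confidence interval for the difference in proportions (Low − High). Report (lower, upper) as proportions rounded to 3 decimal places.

(0.078, 0.144)

p̂₁ = 290/1003 = 0.2891 and p̂₂ = 128/718 = 0.1783.
SE₁ = √(p̂₁(1−p̂₁)/n₁) = √(0.2891·0.7109/1003) = 0.01431; SE₂ = √(0.1783·0.8217/718) = 0.01428.
Independent samples: SE of the difference = √(SE₁² + SE₂²) = √(0.0002047761 + 0.0002039184) = 0.02022.
z* for 90% confidence is 1.645, so the margin of error is 1.645 × 0.02022 = 0.03326.
Point estimate p̂₁ − p̂₂ = 0.2891 − 0.1783 = 0.1108.
0.1108 ± 0.03326 → (0.078, 0.144).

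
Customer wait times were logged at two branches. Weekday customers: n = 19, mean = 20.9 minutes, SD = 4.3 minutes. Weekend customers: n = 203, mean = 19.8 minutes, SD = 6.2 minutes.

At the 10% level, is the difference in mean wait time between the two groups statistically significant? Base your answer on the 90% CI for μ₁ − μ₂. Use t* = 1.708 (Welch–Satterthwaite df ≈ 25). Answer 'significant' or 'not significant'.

Per-group SEs: s₁/√n₁ = 4.3/√19 = 0.9865, s₂/√n₂ = 6.2/√203 = 0.4352.
Unpooled SE of the difference: √(0.97318225 + 0.18939904) = 1.0782.
Margin of error = t* · SE = 1.708 × 1.0782 = 1.8416.
x̄₁ − x̄₂ = 20.9 − 19.8 = 1.1000.
CI: 1.1000 ± 1.8416 = (-0.7416, 2.9416).
The interval (-0.7416, 2.9416) contains 0, so the difference is not significant.

not significant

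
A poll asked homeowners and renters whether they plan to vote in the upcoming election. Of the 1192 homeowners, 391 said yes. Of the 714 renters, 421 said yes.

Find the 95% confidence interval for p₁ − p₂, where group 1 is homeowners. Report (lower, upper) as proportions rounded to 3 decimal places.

Sample proportions: 391/1192 = 0.3280, 421/714 = 0.5896.
Each SE is √(p̂(1−p̂)/n): √(0.3280·0.6720/1192) = 0.01360 and √(0.5896·0.4104/714) = 0.01841.
SE(p̂₁ − p̂₂) = √(SE₁² + SE₂²) = √(0.00018496 + 0.0003389281) = 0.02289, since the two samples are independent.
At 95% confidence z* = 1.960; margin = 1.960 × 0.02289 = 0.04486.
The difference is 0.3280 − 0.5896 = -0.2616, so the interval is -0.2616 ± 0.04486 = (-0.306, -0.217).

(-0.306, -0.217)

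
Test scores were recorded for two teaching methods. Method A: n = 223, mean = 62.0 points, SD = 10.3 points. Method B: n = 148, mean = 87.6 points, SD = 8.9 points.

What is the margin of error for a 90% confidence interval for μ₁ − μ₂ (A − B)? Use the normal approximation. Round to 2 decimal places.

1.65

SE₁ = s₁/√n₁ = 10.3/√223 = 0.6897; SE₂ = 8.9/√148 = 0.7316.
Independent samples, unequal variances: SE_diff = √(SE₁² + SE₂²) = √(0.47568609 + 0.53523856) = 1.0054.
z* = 1.645, so margin of error = 1.645 × 1.0054 = 1.6539.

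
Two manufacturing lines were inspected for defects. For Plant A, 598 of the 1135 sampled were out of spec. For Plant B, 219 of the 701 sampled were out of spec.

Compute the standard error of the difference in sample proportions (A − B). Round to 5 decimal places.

p̂₁ = 598/1135 = 0.5269 and p̂₂ = 219/701 = 0.3124.
SE₁ = √(p̂₁(1−p̂₁)/n₁) = √(0.5269·0.4731/1135) = 0.01482; SE₂ = √(0.3124·0.6876/701) = 0.01751.
Independent samples: SE of the difference = √(SE₁² + SE₂²) = √(0.0002196324 + 0.0003066001) = 0.02294.

0.02294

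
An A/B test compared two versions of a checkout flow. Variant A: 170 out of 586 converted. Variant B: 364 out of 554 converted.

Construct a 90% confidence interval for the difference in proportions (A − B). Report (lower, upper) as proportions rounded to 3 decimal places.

Sample proportions: 170/586 = 0.2901, 364/554 = 0.6570.
Each SE is √(p̂(1−p̂)/n): √(0.2901·0.7099/586) = 0.01875 and √(0.6570·0.3430/554) = 0.02017.
SE(p̂₁ − p̂₂) = √(SE₁² + SE₂²) = √(0.0003515625 + 0.0004068289) = 0.02754, since the two samples are independent.
At 90% confidence z* = 1.645; margin = 1.645 × 0.02754 = 0.04530.
The difference is 0.2901 − 0.6570 = -0.3669, so the interval is -0.3669 ± 0.04530 = (-0.412, -0.322).

(-0.412, -0.322)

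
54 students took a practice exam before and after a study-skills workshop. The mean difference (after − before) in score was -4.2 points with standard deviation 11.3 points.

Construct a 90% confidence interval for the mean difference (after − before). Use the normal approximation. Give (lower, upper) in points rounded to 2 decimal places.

Paired design: SE = s_d/√n = 11.3/√54 = 1.5377.
z* = 1.645; margin of error = 1.645 × 1.5377 = 2.5295.
-4.2 ± 2.5295 → (-6.73, -1.67).

(-6.73, -1.67)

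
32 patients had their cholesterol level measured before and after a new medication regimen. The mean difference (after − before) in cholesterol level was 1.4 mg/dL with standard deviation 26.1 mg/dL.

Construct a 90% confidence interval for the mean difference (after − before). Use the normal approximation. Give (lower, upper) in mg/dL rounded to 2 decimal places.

This is a matched-pairs design, so SE = s_d/√n = 26.1/√32 = 4.6139.
Margin = 1.645 × 4.6139 = 7.5899; the interval is 1.4 ± 7.5899 = (-6.19, 8.99).

(-6.19, 8.99)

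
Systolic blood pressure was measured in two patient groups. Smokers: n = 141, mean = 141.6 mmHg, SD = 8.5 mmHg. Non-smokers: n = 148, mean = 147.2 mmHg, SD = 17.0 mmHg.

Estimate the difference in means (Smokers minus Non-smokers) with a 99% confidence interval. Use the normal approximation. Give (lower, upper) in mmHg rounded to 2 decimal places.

Per-group SEs: s₁/√n₁ = 8.5/√141 = 0.7158, s₂/√n₂ = 17.0/√148 = 1.3974.
Unpooled SE of the difference: √(0.51236964 + 1.95272676) = 1.5701.
Margin of error = z* · SE = 2.576 × 1.5701 = 4.0446.
x̄₁ − x̄₂ = 141.6 − 147.2 = -5.6000.
CI: -5.6000 ± 4.0446 = (-9.64, -1.56).

(-9.64, -1.56)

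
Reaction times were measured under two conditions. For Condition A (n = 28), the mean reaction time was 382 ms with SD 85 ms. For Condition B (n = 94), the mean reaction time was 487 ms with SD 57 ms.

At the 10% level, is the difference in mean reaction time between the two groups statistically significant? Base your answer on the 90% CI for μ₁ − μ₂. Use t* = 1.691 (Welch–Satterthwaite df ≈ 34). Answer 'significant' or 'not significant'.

Standard errors of each mean: 85/√28 = 16.0635 and 57/√94 = 5.8791.
SE(x̄₁ − x̄₂) = √(16.0635² + 5.8791²) = 17.1056 for independent samples with unequal variances.
With t* = 1.691, the margin is 1.691 × 17.1056 = 28.9256.
x̄₁ − x̄₂ = 382 − 487 = -105.0000; the interval is -105.0000 ± 28.9256 = (-133.9256, -76.0744).
The interval (-133.9256, -76.0744) does not contain 0, so the difference is significant.

significant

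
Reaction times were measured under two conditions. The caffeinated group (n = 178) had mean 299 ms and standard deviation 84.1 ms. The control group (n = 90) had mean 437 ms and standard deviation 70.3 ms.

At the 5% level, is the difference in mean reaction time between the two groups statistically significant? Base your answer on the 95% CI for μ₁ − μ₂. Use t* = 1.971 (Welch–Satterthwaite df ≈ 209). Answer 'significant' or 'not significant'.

significant

Per-group SEs: s₁/√n₁ = 84.1/√178 = 6.3036, s₂/√n₂ = 70.3/√90 = 7.4103.
Unpooled SE of the difference: √(39.73537296 + 54.91254609) = 9.7287.
Margin of error = t* · SE = 1.971 × 9.7287 = 19.1753.
x̄₁ − x̄₂ = 299 − 437 = -138.0000.
CI: -138.0000 ± 19.1753 = (-157.1753, -118.8247).
The interval (-157.1753, -118.8247) does not contain 0, so the difference is significant.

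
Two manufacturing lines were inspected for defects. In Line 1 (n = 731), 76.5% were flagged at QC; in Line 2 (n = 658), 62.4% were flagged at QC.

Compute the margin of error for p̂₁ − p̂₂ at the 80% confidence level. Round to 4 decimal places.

The two standard errors are √(0.7650×0.2350/731) = 0.01568 and √(0.6240×0.3760/658) = 0.01888.
Because the samples are independent, SE_diff = √(0.01568² + 0.01888²) = 0.02454.
Using z* = 1.282 for 80%, ME = 1.282 × 0.02454 = 0.03146.

0.0315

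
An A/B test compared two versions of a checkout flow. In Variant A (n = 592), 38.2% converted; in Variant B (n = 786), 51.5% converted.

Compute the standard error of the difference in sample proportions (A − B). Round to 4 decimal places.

0.0268

SE₁ = √(p̂₁(1−p̂₁)/n₁) = √(0.3820·0.6180/592) = 0.01997; SE₂ = √(0.5150·0.4850/786) = 0.01783.
Independent samples: SE of the difference = √(SE₁² + SE₂²) = √(0.0003988009 + 0.0003179089) = 0.02677.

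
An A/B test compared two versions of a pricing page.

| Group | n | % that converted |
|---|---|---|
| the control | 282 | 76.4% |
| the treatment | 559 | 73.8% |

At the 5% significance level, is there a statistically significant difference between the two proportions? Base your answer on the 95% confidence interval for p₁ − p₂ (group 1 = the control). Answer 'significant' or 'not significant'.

not significant

Each SE is √(p̂(1−p̂)/n): √(0.7640·0.2360/282) = 0.02529 and √(0.7380·0.2620/559) = 0.01860.
SE(p̂₁ − p̂₂) = √(SE₁² + SE₂²) = √(0.0006395841 + 0.00034596) = 0.03139, since the two samples are independent.
At 95% confidence z* = 1.960; margin = 1.960 × 0.03139 = 0.06152.
The difference is 0.7640 − 0.7380 = 0.0260, so the interval is 0.0260 ± 0.06152 = (-0.03552, 0.08752).
The interval (-0.03552, 0.08752) contains 0, so the difference is not significant.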